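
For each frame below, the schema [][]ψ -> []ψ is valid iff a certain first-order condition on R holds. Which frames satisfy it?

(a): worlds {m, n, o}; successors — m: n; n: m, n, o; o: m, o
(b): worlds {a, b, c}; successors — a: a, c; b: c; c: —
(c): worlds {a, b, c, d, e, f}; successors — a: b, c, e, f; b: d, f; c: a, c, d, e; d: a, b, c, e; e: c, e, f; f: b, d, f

This is the axiom for density; its first-order frame correspondent is forall x forall y (Rxy -> exists z (Rxz & Rzy)).
(a): condition met.
(b): fails — Rbc but no z with Rbz and Rzc.
(c): condition met.
Valid on: (a), (c).

(a), (c)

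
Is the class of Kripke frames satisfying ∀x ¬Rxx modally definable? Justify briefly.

If a class were modally definable it would be closed under surjective bounded morphisms (Goldblatt–Thomason).
The 5-cycle (worlds a,b,c,d,e with a→b→c→d→e→a) is irreflexive, and the map sending every world to a single reflexive point • is a surjective bounded morphism (forth: every edge maps to (•,•); back: every world has a successor). So any modal formula valid on the 5-cycle is also valid on the reflexive point, which is not irreflexive.
So no modal formula (or set of formulas) defines exactly the irreflexive frames.

Not definable by any modal formula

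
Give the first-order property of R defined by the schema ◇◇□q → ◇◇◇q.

This is a Sahlqvist (Geach-type) schema ◇^2□^1q → □^0◇^3q.
Minimal-valuation argument: fix x; take any y with xR^2y and any z with xR^0z. Set V(q) to the set of worlds R-reachable from y in exactly 1 step. Then □^1q holds at y, so the antecedent holds at x; validity forces ◇^3q at z, giving a w with zR^3w and yR^1w.
First-order correspondent: ∀x ∀y (xR²y → ∃w (yRw ∧ xR³w)).

∀x ∀y (xR²y → ∃w (yRw ∧ xR³w))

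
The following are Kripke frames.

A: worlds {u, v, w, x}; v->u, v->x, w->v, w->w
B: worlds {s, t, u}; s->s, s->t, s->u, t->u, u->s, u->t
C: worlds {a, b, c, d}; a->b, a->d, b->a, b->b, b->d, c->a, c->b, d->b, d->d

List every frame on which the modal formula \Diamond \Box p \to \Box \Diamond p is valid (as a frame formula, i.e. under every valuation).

Frame correspondent (Sahlqvist): \forall x \forall y \forall z (Rxy \wedge Rxz \to \exists w (Ryw \wedge Rzw)) — i.e. convergence.
A: fails — Rvu and Rvu but u and u have no common successor.
B: fails — Rsu and Rst but u and t have no common successor.
C: satisfies the condition.
Valid on: C.

C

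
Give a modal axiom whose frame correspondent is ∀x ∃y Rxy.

□ψ → ◇ψ

A defining formula is □ψ → ◇ψ (the D axiom).
Suppose □ψ→◇ψ is valid. At any x set V(ψ)=W. Then □ψ at x, so ◇ψ at x, so x has a successor.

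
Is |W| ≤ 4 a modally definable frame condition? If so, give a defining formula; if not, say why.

Not modally definable

Any modally definable frame class is closed under disjoint unions.
Any modal formula valid on each of 5 disjoint one-world frames is valid on their disjoint union (validity is preserved under disjoint unions). Each one-world frame has |W|=1≤4, but the union has |W|=5.
So the class is not modally definable.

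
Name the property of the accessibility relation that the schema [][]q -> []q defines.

This is the C4 axiom.
Its frame correspondent is density — forall x forall y (Rxy -> exists z (Rxz & Rzy)).

density: forall x forall y (Rxy -> exists z (Rxz & Rzy))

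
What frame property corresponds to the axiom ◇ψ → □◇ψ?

Suppose ◇ψ→□◇ψ is valid. Take Rxy, Rxz and set V(ψ)={y}. Then ◇ψ at x, so □◇ψ at x, so ◇ψ at z, so some w with Rzw has ψ; w=y, i.e. Rzy. By symmetry of the argument, Ryz.
Conversely, on a frame with the Euclidean property the schema holds at every world under every valuation.
Frame condition: ∀x ∀y ∀z (Rxy ∧ Rxz → Ryz).

the Euclidean property: ∀x ∀y ∀z (Rxy ∧ Rxz → Ryz)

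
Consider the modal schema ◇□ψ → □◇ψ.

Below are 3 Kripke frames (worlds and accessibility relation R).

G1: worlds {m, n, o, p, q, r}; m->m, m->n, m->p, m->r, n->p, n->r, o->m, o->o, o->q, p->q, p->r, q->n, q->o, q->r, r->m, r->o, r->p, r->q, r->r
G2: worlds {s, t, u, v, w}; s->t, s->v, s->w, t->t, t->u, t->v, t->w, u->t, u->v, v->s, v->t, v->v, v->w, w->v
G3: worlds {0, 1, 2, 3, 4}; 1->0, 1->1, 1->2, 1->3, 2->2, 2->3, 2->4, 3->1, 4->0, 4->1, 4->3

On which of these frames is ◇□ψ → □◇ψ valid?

The schema corresponds to convergence: ∀x ∀y ∀z (Rxy ∧ Rxz → ∃w (Ryw ∧ Rzw)).
G1: fails — Rqn and Rqo but n and o have no common successor.
G2: condition met.
G3: fails — R10 and R10 but 0 and 0 have no common successor.
Valid on: G2.

G2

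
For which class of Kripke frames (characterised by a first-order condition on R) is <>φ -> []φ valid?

Suppose ◇φ→□φ is valid. Take Rxy, Rxz and set V(φ)={y}. Then ◇φ at x, so □φ at x, so φ at z, i.e. z=y.
The converse is a direct semantic check.
Frame condition: forall x forall y forall z (Rxy & Rxz -> y = z).

partial functionality: forall x forall y forall z (Rxy & Rxz -> y = z)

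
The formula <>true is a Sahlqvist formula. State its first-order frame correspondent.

◇⊤ holds at w iff w has a successor, so frame-validity of ◇⊤ is exactly seriality. Equivalently via □q → ◇q:
Suppose □q→◇q is valid. At any x set V(q)=W. Then □q at x, so ◇q at x, so x has a successor.
Conversely, any frame satisfying forall x exists y Rxy validates the schema.
So the correspondent is seriality.

seriality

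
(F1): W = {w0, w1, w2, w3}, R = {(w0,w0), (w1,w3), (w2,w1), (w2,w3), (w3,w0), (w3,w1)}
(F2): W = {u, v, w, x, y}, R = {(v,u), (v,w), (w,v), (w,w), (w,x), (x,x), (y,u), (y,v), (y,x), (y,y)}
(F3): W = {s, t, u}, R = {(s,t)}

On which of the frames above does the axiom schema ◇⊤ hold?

(F1)

This is the axiom for seriality; its first-order frame correspondent is ∀x ∃y Rxy.
(F1): holds.
(F2): fails — world u has no successor.
(F3): fails — world t has no successor.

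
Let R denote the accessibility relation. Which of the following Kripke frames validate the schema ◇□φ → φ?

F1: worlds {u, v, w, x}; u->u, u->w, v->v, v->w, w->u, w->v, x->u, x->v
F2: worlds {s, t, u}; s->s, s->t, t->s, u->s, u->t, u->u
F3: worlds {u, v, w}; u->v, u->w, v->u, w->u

F3

Frame correspondent (Sahlqvist): ∀x ∀y (Rxy → Ryx) — i.e. symmetry.
F1: fails — Rxu but not Rux.
F2: fails — Rut but not Rtu.
F3: satisfies the condition.
Valid on: F3.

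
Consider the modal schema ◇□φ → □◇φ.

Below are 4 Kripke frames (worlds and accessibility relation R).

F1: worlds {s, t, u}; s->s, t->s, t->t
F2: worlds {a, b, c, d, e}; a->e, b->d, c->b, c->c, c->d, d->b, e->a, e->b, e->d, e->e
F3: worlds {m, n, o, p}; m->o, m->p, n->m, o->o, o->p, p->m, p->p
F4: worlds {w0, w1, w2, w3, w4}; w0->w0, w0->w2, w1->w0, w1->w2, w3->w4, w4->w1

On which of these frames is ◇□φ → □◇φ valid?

Frame correspondent (Sahlqvist): ∀x ∀y ∀z (Rxy ∧ Rxz → ∃w (Ryw ∧ Rzw)) — i.e. convergence.
F1: satisfies the condition.
F2: fails — Rcd and Rcb but d and b have no common successor.
F3: satisfies the condition.
F4: fails — Rw0w2 and Rw0w2 but w2 and w2 have no common successor.
Valid on: F1, F3.

F1, F3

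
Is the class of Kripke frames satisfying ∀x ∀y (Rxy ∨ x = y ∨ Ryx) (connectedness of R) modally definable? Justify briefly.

Modal frame validity is preserved under disjoint unions.
Take 2 disjoint single-world reflexive frames: each is trivially connected, but their disjoint union has 2 worlds with no edge between distinct components, so it is not connected.
So the class is not modally definable.

No — not modally definable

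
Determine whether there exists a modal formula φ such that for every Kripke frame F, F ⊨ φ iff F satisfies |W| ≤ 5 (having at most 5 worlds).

No

If a class were modally definable it would be closed under disjoint unions (Goldblatt–Thomason).
Any modal formula valid on each of 6 disjoint one-world frames is valid on their disjoint union (validity is preserved under disjoint unions). Each one-world frame has |W|=1≤5, but the union has |W|=6.
Hence having at most 5 worlds is not modally definable.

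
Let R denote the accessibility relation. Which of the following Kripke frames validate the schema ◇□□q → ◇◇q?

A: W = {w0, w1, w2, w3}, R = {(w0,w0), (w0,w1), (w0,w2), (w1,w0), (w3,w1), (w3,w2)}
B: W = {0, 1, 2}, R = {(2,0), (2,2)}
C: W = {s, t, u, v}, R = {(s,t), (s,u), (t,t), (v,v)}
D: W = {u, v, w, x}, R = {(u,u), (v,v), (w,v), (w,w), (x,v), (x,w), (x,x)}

D

The schema corresponds to a generalized confluence (Geach) condition: ∀x ∀y (xRy → ∃w (yR²w ∧ xR²w)).
A: fails — w0Rw2 but no w with w2R²w and w0R²w.
B: fails — 2R0 but no w with 0R²w and 2R²w.
C: fails — sRu but no w with uR²w and sR²w.
D: holds.
Valid on: D.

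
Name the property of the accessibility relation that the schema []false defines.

□⊥ is valid iff no world has any successor (otherwise □⊥ fails at any world with one).
Conversely, any frame satisfying forall x forall y ~Rxy validates the schema.
Frame condition: forall x forall y ~Rxy.

emptiness of R: forall x forall y ~Rxy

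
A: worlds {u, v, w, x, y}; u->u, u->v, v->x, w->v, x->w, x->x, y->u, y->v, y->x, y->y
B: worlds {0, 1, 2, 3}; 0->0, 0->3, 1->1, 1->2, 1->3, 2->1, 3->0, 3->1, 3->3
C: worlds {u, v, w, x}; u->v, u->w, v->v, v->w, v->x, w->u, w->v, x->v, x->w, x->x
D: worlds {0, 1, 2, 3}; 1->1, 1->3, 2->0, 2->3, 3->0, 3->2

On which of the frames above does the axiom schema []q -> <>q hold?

A, B, C

This is the axiom for seriality; its first-order frame correspondent is forall x exists y Rxy.
A: ✓.
B: ✓.
C: ✓.
D: fails — world 0 has no successor.
Valid on: A, B, C.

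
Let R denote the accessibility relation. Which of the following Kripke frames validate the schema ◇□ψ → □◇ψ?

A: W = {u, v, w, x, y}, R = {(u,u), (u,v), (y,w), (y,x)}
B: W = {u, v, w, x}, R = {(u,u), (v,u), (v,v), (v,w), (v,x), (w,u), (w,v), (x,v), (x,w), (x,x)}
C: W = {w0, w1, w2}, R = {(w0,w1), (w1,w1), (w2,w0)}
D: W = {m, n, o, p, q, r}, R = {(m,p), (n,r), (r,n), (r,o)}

This is the axiom for convergence; its first-order frame correspondent is ∀x ∀y ∀z (Rxy ∧ Rxz → ∃w (Ryw ∧ Rzw)).
A: fails — Ruv and Ruv but v and v have no common successor.
B: fails — Rvu and Rvx but u and x have no common successor.
C: satisfies the condition.
D: fails — Rmp and Rmp but p and p have no common successor.
Valid on: C.

C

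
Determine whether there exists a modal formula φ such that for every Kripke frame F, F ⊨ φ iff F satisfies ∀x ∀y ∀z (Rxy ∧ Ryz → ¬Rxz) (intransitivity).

Modal frame validity is preserved under surjective bounded morphisms.
The 3-cycle (worlds a,b,c with a→b→c→a) is intransitive. Mapping every world to a single reflexive point • is a surjective bounded morphism; the reflexive point is not intransitive (R••∧R•• but R••).
So the class is not modally definable.

Not modally definable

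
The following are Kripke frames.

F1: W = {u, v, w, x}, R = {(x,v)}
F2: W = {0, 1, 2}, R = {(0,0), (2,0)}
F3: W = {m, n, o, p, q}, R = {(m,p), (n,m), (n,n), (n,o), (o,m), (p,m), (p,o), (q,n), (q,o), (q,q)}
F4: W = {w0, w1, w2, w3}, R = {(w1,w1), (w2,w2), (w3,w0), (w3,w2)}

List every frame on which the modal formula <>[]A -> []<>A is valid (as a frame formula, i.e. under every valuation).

F2

Frame correspondent (Sahlqvist): forall x forall y forall z (Rxy & Rxz -> exists w (Ryw & Rzw)) — i.e. convergence.
F1: fails — Rxv and Rxv but v and v have no common successor.
F2: holds.
F3: fails — Rnn and Rnm but n and m have no common successor.
F4: fails — Rw3w2 and Rw3w0 but w2 and w0 have no common successor.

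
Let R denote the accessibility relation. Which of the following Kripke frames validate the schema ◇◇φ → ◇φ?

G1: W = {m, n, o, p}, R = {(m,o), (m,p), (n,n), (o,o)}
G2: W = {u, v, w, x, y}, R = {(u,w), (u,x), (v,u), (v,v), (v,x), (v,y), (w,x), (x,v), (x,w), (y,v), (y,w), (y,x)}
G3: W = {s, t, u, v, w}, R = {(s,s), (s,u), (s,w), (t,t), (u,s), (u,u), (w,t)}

G1

Frame correspondent (Sahlqvist): ∀x ∀y ∀z (Rxy ∧ Ryz → Rxz) — i.e. transitivity.
G1: ✓.
G2: fails — Rxw and Rwx but not Rxx.
G3: fails — Rus and Rsw but not Ruw.
Valid on: G1.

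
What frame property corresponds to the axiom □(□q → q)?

Suppose □(□q→q) is valid. Take Rxy and set V(q)={w : Ryw}. Then at y, □q holds; since □(□q→q) at x, □q→q at y, so q at y, i.e. Ryy.
Conversely, any frame satisfying ∀x ∀y (Rxy → Ryy) validates the schema.
So the correspondent is shift-reflexivity.

shift-reflexivity: ∀x ∀y (Rxy → Ryy)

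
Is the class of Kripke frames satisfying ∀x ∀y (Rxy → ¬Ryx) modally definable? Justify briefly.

Not definable by any modal formula

Any modally definable frame class is closed under surjective bounded morphisms.
The 3-cycle (worlds s,t,u with s→t→u→s) is asymmetric. Mapping every world to a single reflexive point • is a surjective bounded morphism, and the reflexive point is not asymmetric (R•• but asymmetry requires ¬R••).
So the class is not modally definable.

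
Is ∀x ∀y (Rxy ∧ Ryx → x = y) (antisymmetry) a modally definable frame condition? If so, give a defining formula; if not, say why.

Not modally definable

Any modally definable frame class is closed under surjective bounded morphisms.
The 6-cycle (worlds w0,w1,w2,w3,w4,w5 with w0→w1→w2→w3→w4→w5→w0) is antisymmetric. Sending even-indexed worlds to s and odd-indexed worlds to t is a surjective bounded morphism onto the two-world frame with s↔t, which is not antisymmetric.
So the class is not modally definable.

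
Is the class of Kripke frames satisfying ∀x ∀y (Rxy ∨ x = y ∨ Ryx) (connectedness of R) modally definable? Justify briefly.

No

If a class were modally definable it would be closed under disjoint unions (Goldblatt–Thomason).
Take 2 disjoint single-world reflexive frames: each is trivially connected, but their disjoint union has 2 worlds with no edge between distinct components, so it is not connected.
So no modal formula (or set of formulas) defines exactly the connected frames.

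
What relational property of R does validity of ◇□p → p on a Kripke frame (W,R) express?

Symmetry

This is a form of the B axiom.
It corresponds to symmetry: ∀x ∀y (Rxy → Ryx).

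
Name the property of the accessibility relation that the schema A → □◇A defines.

Suppose A→□◇A is valid. Take Rxy and set V(A)={x}. Then A at x, so □◇A at x, so ◇A at y, so some z with Ryz has A; z=x, i.e. Ryx.
Conversely, any frame satisfying ∀x ∀y (Rxy → Ryx) validates the schema.
Frame condition: ∀x ∀y (Rxy → Ryx).

symmetry: ∀x ∀y (Rxy → Ryx)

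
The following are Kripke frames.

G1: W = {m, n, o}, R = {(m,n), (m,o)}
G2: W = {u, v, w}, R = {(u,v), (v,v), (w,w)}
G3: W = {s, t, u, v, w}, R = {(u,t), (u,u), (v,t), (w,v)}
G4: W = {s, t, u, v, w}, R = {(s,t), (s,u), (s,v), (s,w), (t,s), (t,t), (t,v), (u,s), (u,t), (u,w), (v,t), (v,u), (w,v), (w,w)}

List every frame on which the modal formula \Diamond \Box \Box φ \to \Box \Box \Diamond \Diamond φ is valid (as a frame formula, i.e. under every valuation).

This is the axiom for a generalized confluence (Geach) condition; its first-order frame correspondent is \forall x \forall y \forall z ((xRy \wedge x R^2 z) \to \exists w (y R^2 w \wedge z R^2 w)).
G1: ✓.
G2: ✓.
G3: fails — uRt, uR²t but no w* with tR²w* and tR²w*.
G4: ✓.

G1, G2, G4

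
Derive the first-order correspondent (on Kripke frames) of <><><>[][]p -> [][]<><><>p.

This is a Sahlqvist (Geach-type) schema ◇^3□^2p → □^2◇^3p.
Minimal-valuation argument: fix x; take any y with xR^3y and any z with xR^2z. Set V(p) to the set of worlds R-reachable from y in exactly 2 steps. Then □^2p holds at y, so the antecedent holds at x; validity forces ◇^3p at z, giving a w with zR^3w and yR^2w.
First-order correspondent: forall x forall y forall z ((x R^3 y & x R^2 z) -> exists w (y R^2 w & z R^3 w)).

forall x forall y forall z ((x R^3 y & x R^2 z) -> exists w (y R^2 w & z R^3 w))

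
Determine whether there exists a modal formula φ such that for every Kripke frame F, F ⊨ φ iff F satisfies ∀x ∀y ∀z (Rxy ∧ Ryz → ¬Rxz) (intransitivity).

No

Any modally definable frame class is closed under surjective bounded morphisms.
The 3-cycle (worlds a,b,c with a→b→c→a) is intransitive. Mapping every world to a single reflexive point • is a surjective bounded morphism; the reflexive point is not intransitive (R••∧R•• but R••).
So no modal formula (or set of formulas) defines exactly the intransitive frames.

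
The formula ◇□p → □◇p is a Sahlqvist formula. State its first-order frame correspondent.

Suppose ◇□p→□◇p is valid. Take Rxy, Rxz and set V(p)={w : Ryw}. Then □p at y so ◇□p at x, so □◇p at x, so ◇p at z, giving w with Rzw and Ryw.

convergence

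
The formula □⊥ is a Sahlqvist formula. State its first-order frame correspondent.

□⊥ is valid iff no world has any successor (otherwise □⊥ fails at any world with one).

Emptiness of R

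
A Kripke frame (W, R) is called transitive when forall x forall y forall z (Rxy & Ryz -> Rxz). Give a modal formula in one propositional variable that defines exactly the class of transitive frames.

□p → □□p

This is transitivity; the standard corresponding axiom is 4: □p → □□p.
Suppose □p→□□p is valid. Take Rxy, Ryz and set V(p)={w : Rxw}. Then □p at x, so □□p at x, so □p at y, so p at z, i.e. Rxz.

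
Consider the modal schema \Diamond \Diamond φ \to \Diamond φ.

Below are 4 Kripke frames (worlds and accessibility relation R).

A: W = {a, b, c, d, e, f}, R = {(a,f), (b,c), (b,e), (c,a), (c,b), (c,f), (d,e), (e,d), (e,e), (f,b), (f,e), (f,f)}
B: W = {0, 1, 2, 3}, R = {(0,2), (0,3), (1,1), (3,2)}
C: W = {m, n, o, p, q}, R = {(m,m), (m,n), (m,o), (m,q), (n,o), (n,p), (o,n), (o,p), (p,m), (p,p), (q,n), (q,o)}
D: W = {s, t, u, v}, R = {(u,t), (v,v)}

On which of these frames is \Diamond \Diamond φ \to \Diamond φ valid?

Frame correspondent (Sahlqvist): \forall x \forall y \forall z (Rxy \wedge Ryz \to Rxz) — i.e. transitivity.
A: fails — Rbc and Rcf but not Rbf.
B: ✓.
C: fails — Ron and Rno but not Roo.
D: ✓.

B, D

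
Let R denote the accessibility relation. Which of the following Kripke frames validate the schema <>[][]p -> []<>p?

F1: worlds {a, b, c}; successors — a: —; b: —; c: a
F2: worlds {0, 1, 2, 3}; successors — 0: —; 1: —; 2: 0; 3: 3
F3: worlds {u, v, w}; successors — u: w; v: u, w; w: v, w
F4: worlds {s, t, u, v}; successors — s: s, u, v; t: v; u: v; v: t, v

F3, F4

Frame correspondent (Sahlqvist): forall x forall y forall z ((xRy & xRz) -> exists w (y R^2 w & zRw)) — i.e. a generalized confluence (Geach) condition.
F1: fails — cRa, cRa but no w with aR²w and aRw.
F2: fails — 2R0, 2R0 but no w with 0R²w and 0Rw.
F3: satisfies the condition.
F4: satisfies the condition.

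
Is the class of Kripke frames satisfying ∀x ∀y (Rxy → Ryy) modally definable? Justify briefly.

This is a Sahlqvist condition; the T□ axiom □(□q → q) defines it.

Yes — defined by □(□q → q)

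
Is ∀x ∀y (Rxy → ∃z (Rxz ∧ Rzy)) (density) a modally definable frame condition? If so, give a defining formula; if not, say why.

Definable; □□q → □q defines it

Yes: it is density, defined by the C4 schema □□q → □q.
Suppose □□q→□q is valid. Take Rxy and set V(q)={w : xR²w}. Then □□q at x, so □q at x, so q at y, i.e. ∃z(Rxz∧Rzy).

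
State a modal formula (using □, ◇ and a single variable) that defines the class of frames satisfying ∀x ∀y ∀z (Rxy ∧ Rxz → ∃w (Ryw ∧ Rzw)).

The condition is convergence. The .2 schema ◇□r → □◇r defines it.
Suppose ◇□r→□◇r is valid. Take Rxy, Rxz and set V(r)={w : Ryw}. Then □r at y so ◇□r at x, so □◇r at x, so ◇r at z, giving w with Rzw and Ryw.

◇□r → □◇r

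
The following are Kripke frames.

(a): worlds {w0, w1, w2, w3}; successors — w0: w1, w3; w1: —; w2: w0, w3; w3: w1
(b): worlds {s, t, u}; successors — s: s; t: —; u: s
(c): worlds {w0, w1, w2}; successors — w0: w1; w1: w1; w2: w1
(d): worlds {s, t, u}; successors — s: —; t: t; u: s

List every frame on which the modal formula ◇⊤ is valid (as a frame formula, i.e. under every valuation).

This is the axiom for seriality; its first-order frame correspondent is ∀x ∃y Rxy.
(a): fails — world w1 has no successor.
(b): fails — world t has no successor.
(c): condition met.
(d): fails — world s has no successor.
Valid on: (c).

(c)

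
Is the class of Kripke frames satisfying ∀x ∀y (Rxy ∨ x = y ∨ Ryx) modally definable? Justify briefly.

Not modally definable

If a class were modally definable it would be closed under disjoint unions (Goldblatt–Thomason).
Take 2 disjoint single-world reflexive frames: each is trivially connected, but their disjoint union has 2 worlds with no edge between distinct components, so it is not connected.
Hence connectedness of R is not modally definable.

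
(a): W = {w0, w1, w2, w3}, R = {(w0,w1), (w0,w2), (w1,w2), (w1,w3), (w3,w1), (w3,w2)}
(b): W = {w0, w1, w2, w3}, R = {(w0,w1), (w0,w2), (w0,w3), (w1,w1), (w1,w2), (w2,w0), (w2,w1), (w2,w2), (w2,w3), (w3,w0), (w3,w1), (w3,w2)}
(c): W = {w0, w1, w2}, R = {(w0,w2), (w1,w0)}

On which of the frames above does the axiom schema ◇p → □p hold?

(c)

This is the axiom for partial functionality; its first-order frame correspondent is ∀x ∀y ∀z (Rxy ∧ Rxz → y = z).
(a): fails — w0 sees both w1 and w2.
(b): fails — w0 sees both w1 and w2.
(c): satisfies the condition.
Valid on: (c).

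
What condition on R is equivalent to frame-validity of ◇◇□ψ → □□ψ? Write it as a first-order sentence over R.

∀x ∀y ∀z ((xR²y ∧ xR²z) → ∃w (yRw ∧ z = w))

This is a Sahlqvist (Geach-type) schema ◇^2□^1ψ → □^2◇^0ψ.
Minimal-valuation argument: fix x; take any y with xR^2y and any z with xR^2z. Set V(ψ) to the set of worlds R-reachable from y in exactly 1 step. Then □^1ψ holds at y, so the antecedent holds at x; validity forces ◇^0ψ at z, giving a w with zR^0w and yR^1w.
First-order correspondent: ∀x ∀y ∀z ((xR²y ∧ xR²z) → ∃w (yRw ∧ z = w)).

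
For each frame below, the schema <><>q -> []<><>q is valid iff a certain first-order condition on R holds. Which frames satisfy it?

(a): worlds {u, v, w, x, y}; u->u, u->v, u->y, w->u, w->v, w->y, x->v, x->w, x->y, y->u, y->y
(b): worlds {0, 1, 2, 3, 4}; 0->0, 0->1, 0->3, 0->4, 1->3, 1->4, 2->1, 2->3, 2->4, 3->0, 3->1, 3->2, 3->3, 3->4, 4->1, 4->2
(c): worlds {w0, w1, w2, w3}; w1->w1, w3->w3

(c)

The schema corresponds to a generalized confluence (Geach) condition: forall x forall y forall z ((x R^2 y & xRz) -> exists w (y = w & z R^2 w)).
(a): fails — uR²u, uRv but no t with u=t and vR²t.
(b): fails — 0R²0, 0R4 but no w with 0=w and 4R²w.
(c): satisfies the condition.
Valid on: (c).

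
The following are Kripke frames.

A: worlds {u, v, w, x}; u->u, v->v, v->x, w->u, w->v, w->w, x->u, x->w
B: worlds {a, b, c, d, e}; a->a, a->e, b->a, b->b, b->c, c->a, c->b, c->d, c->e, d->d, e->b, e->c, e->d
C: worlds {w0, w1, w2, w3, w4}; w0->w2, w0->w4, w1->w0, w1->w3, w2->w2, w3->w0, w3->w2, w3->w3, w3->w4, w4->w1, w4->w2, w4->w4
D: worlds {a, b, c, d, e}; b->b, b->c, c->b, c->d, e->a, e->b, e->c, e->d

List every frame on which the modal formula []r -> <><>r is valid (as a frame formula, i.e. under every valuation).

The schema corresponds to a generalized confluence (Geach) condition: forall x exists w (xRw & x R^2 w).
A: holds.
B: holds.
C: holds.
D: fails — at a but no w with aRw and aR²w.

A, B, C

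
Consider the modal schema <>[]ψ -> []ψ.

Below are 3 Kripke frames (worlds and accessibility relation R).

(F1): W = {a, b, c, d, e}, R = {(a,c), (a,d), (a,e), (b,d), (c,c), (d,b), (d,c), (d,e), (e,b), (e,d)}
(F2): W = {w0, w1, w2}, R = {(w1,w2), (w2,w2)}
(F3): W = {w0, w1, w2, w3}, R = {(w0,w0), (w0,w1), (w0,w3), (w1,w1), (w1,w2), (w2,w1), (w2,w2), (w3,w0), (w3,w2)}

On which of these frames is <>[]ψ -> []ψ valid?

This is the axiom for the Euclidean property; its first-order frame correspondent is forall x forall y forall z (Rxy & Rxz -> Ryz).
(F1): fails — Rae and Rae but not Ree.
(F2): ✓.
(F3): fails — Rw0w1 and Rw0w0 but not Rw1w0.

(F2)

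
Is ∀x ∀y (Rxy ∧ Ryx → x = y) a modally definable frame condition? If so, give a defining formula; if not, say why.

Not definable by any modal formula

Any modally definable frame class is closed under surjective bounded morphisms.
The 4-cycle (worlds s,t,u,v with s→t→u→v→s) is antisymmetric. Sending even-indexed worlds to • and odd-indexed worlds to ∘ is a surjective bounded morphism onto the two-world frame with •↔∘, which is not antisymmetric.
So no modal formula (or set of formulas) defines exactly the antisymmetric frames.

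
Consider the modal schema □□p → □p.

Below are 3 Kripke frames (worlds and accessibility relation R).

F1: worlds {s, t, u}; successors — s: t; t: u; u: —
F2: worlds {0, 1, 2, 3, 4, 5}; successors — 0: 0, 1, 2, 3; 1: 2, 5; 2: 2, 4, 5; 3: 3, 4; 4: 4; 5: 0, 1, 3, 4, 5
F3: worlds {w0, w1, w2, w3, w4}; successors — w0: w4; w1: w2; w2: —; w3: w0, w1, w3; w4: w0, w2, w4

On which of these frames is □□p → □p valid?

The schema corresponds to density: ∀x ∀y (Rxy → ∃z (Rxz ∧ Rzy)).
F1: fails — Rtu but no z with Rtz and Rzu.
F2: ✓.
F3: fails — Rw1w2 but no z with Rw1z and Rzw2.
Valid on: F2.

F2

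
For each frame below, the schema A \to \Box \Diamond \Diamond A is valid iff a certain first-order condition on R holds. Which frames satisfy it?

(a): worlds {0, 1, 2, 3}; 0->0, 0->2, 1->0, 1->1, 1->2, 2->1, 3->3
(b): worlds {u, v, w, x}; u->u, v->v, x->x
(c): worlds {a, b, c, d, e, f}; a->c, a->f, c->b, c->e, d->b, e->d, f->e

This is the axiom for a generalized confluence (Geach) condition; its first-order frame correspondent is \forall x \forall z (xRz \to \exists w (x = w \wedge z R^2 w)).
(a): satisfies the condition.
(b): satisfies the condition.
(c): fails — aRc but no w with a=w and cR²w.

(a), (b)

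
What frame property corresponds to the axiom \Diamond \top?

Seriality

This is a form of the D axiom.
It corresponds to seriality: \forall x \exists y Rxy.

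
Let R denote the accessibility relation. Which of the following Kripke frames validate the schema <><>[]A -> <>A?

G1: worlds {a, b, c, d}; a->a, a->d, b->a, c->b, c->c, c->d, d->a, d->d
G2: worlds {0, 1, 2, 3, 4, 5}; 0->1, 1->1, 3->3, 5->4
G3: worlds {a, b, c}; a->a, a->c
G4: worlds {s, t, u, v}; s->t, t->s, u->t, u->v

This is the axiom for a generalized confluence (Geach) condition; its first-order frame correspondent is forall x forall y (x R^2 y -> exists w (yRw & xRw)).
G1: fails — cR²b but no w with bRw and cRw.
G2: holds.
G3: fails — aR²c but no w with cRw and aRw.
G4: holds.

G2, G4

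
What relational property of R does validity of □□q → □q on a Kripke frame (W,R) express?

density

Suppose □□q→□q is valid. Take Rxy and set V(q)={w : xR²w}. Then □□q at x, so □q at x, so q at y, i.e. ∃z(Rxz∧Rzy).
The converse is a direct semantic check.
Frame condition: ∀x ∀y (Rxy → ∃z (Rxz ∧ Rzy)).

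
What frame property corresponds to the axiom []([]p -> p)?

Shift-reflexivity

Suppose □(□p→p) is valid. Take Rxy and set V(p)={w : Ryw}. Then at y, □p holds; since □(□p→p) at x, □p→p at y, so p at y, i.e. Ryy.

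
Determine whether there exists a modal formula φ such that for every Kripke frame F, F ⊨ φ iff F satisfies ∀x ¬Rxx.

No — not modally definable

Any modally definable frame class is closed under surjective bounded morphisms.
The 4-cycle (worlds w0,w1,w2,w3 with w0→w1→w2→w3→w0) is irreflexive, and the map sending every world to a single reflexive point • is a surjective bounded morphism (forth: every edge maps to (•,•); back: every world has a successor). So any modal formula valid on the 4-cycle is also valid on the reflexive point, which is not irreflexive.
So the class is not modally definable.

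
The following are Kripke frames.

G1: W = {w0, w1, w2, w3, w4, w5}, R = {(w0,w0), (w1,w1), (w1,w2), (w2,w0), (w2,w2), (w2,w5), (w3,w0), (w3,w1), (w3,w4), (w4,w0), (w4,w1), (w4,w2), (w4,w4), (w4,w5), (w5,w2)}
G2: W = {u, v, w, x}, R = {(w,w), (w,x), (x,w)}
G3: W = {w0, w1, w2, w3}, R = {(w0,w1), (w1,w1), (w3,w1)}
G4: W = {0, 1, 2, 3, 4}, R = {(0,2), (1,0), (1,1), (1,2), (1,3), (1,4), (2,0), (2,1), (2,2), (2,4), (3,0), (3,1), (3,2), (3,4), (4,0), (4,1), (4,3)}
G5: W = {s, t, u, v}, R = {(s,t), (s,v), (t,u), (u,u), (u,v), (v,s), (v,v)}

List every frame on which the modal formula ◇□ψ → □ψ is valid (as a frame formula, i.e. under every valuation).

The schema corresponds to the Euclidean property: ∀x ∀y ∀z (Rxy ∧ Rxz → Ryz).
G1: fails — Rw1w2 and Rw1w1 but not Rw2w1.
G2: fails — Rwx and Rwx but not Rxx.
G3: ✓.
G4: fails — R10 and R10 but not R00.
G5: fails — Rsv and Rst but not Rvt.

G3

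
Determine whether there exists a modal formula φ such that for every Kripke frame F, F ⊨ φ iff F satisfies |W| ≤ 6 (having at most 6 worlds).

Modal frame validity is preserved under disjoint unions.
Any modal formula valid on each of 7 disjoint one-world frames is valid on their disjoint union (validity is preserved under disjoint unions). Each one-world frame has |W|=1≤6, but the union has |W|=7.
Hence having at most 6 worlds is not modally definable.

No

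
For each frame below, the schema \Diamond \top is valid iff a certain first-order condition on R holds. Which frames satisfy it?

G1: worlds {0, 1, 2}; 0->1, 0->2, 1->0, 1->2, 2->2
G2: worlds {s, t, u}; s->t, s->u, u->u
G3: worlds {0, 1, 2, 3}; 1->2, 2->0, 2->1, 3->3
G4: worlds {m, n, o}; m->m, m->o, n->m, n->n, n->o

This is the axiom for seriality; its first-order frame correspondent is \forall x \exists y Rxy.
G1: condition met.
G2: fails — world t has no successor.
G3: fails — world 0 has no successor.
G4: fails — world o has no successor.

G1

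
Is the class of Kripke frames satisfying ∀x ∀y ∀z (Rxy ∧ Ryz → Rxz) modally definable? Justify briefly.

Yes, by □q → □□q

This is a Sahlqvist condition; the 4 axiom □q → □□q defines it.
Suppose □q→□□q is valid. Take Rxy, Ryz and set V(q)={w : Rxw}. Then □q at x, so □□q at x, so □q at y, so q at z, i.e. Rxz.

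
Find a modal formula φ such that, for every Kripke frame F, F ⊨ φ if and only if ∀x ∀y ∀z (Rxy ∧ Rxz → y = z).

◇r → □r

A defining formula is ◇r → □r (the CD axiom).
Suppose ◇r→□r is valid. Take Rxy, Rxz and set V(r)={y}. Then ◇r at x, so □r at x, so r at z, i.e. z=y.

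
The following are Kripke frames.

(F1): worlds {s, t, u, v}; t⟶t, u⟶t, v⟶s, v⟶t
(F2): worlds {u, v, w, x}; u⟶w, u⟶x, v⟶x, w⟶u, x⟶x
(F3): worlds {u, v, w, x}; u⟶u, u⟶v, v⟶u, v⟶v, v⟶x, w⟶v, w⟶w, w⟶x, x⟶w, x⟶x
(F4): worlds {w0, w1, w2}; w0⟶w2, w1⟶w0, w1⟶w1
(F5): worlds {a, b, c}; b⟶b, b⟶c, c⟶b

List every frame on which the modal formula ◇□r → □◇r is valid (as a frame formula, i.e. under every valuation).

Frame correspondent (Sahlqvist): ∀x ∀y ∀z (Rxy ∧ Rxz → ∃w (Ryw ∧ Rzw)) — i.e. convergence.
(F1): fails — Rvt and Rvs but t and s have no common successor.
(F2): fails — Ruw and Rux but w and x have no common successor.
(F3): fails — Rvu and Rvx but u and x have no common successor.
(F4): fails — Rw0w2 and Rw0w2 but w2 and w2 have no common successor.
(F5): condition met.
Valid on: (F5).

(F5)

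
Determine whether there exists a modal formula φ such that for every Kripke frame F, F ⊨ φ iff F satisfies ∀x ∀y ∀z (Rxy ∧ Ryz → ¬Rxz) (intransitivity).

Any modally definable frame class is closed under surjective bounded morphisms.
The 5-cycle (worlds w0,w1,w2,w3,w4 with w0→w1→w2→w3→w4→w0) is intransitive. Mapping every world to a single reflexive point • is a surjective bounded morphism; the reflexive point is not intransitive (R••∧R•• but R••).
So no modal formula (or set of formulas) defines exactly the intransitive frames.

No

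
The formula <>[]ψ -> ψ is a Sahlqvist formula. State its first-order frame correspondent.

symmetry: forall x forall y (Rxy -> Ryx)

Replacing ψ by ¬ψ and contraposing gives the equivalent schema ψ → □◇ψ.
Suppose ψ→□◇ψ is valid. Take Rxy and set V(ψ)={x}. Then ψ at x, so □◇ψ at x, so ◇ψ at y, so some z with Ryz has ψ; z=x, i.e. Ryx.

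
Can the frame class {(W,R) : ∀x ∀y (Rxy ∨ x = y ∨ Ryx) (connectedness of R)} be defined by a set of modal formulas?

Modal frame validity is preserved under disjoint unions.
Take 3 disjoint single-world reflexive frames: each is trivially connected, but their disjoint union has 3 worlds with no edge between distinct components, so it is not connected.
So the class is not modally definable.

No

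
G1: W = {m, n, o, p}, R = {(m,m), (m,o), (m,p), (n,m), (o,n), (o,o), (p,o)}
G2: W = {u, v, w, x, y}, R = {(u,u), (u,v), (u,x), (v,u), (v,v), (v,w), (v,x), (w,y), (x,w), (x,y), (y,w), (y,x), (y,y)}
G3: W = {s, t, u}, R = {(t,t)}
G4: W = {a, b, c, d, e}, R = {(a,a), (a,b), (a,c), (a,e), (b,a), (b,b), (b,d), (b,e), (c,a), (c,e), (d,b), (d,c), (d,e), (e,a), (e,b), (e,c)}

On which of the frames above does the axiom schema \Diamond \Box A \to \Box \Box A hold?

Frame correspondent (Sahlqvist): \forall x \forall y \forall z ((xRy \wedge x R^2 z) \to \exists w (yRw \wedge z = w)) — i.e. a generalized confluence (Geach) condition.
G1: fails — mRm, mR²n but no w with mRw and n=w.
G2: fails — uRu, uR²w but no t with uRt and w=t.
G3: ✓.
G4: fails — aRa, aR²d but no w with aRw and d=w.
Valid on: G3.

G3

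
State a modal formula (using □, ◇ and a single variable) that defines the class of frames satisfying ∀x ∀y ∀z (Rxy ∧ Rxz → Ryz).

A defining formula is ◇r → □◇r (the 5 axiom).
Suppose ◇r→□◇r is valid. Take Rxy, Rxz and set V(r)={y}. Then ◇r at x, so □◇r at x, so ◇r at z, so some w with Rzw has r; w=y, i.e. Rzy. By symmetry of the argument, Ryz.

◇r → □◇r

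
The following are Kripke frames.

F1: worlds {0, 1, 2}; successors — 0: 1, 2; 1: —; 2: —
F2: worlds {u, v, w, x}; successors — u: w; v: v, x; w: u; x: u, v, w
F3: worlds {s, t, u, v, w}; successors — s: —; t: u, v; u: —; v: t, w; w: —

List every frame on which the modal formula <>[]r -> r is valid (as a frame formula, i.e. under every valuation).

none

The schema corresponds to symmetry: forall x forall y (Rxy -> Ryx).
F1: fails — R01 but not R10.
F2: fails — Rxw but not Rwx.
F3: fails — Rtu but not Rut.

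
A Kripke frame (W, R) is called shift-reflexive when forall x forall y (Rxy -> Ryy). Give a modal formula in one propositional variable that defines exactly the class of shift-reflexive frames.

A defining formula is □(□q → q) (the T□ axiom).
Suppose □(□q→q) is valid. Take Rxy and set V(q)={w : Ryw}. Then at y, □q holds; since □(□q→q) at x, □q→q at y, so q at y, i.e. Ryy.

□(□q → q)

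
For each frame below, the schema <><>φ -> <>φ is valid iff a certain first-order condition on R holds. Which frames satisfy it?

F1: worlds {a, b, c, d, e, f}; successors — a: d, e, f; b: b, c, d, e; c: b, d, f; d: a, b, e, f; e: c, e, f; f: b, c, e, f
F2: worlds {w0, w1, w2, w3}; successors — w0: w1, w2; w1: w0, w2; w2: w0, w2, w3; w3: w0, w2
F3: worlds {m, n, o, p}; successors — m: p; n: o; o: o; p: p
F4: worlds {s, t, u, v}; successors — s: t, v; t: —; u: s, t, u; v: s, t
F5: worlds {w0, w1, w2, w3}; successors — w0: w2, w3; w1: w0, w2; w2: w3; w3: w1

F3

Frame correspondent (Sahlqvist): forall x forall y forall z (Rxy & Ryz -> Rxz) — i.e. transitivity.
F1: fails — Rcd and Rda but not Rca.
F2: fails — Rw1w2 and Rw2w3 but not Rw1w3.
F3: ✓.
F4: fails — Rus and Rsv but not Ruv.
F5: fails — Rw1w2 and Rw2w3 but not Rw1w3.
Valid on: F3.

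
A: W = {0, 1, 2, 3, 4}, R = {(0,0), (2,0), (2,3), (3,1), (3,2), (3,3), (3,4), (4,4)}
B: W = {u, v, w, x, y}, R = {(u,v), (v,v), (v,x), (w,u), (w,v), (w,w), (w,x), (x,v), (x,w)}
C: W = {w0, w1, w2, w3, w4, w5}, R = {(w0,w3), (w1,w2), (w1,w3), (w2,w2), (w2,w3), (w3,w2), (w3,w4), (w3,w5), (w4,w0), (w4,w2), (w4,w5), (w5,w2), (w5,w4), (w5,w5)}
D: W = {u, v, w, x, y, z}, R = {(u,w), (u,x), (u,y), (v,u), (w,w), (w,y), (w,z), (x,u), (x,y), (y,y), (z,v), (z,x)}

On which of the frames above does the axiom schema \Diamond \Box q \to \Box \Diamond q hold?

B

This is the axiom for convergence; its first-order frame correspondent is \forall x \forall y \forall z (Rxy \wedge Rxz \to \exists w (Ryw \wedge Rzw)).
A: fails — R23 and R20 but 3 and 0 have no common successor.
B: satisfies the condition.
C: fails — Rw4w5 and Rw4w0 but w5 and w0 have no common successor.
D: fails — Rww and Rwz but w and z have no common successor.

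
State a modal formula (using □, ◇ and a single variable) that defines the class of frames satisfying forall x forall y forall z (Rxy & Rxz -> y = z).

◇r → □r

This is partial functionality; the standard corresponding axiom is CD: ◇r → □r.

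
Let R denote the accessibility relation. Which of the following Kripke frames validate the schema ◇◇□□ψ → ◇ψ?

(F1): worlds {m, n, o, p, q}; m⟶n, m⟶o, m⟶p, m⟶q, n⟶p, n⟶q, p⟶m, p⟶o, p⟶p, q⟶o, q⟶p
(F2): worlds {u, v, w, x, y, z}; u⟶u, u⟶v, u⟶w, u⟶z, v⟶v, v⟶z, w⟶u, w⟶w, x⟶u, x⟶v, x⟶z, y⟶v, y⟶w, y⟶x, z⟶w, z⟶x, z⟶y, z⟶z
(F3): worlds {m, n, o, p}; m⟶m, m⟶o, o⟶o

This is the axiom for a generalized confluence (Geach) condition; its first-order frame correspondent is ∀x ∀y (xR²y → ∃w (yR²w ∧ xRw)).
(F1): fails — mR²o but no w with oR²w and mRw.
(F2): condition met.
(F3): condition met.

(F2), (F3)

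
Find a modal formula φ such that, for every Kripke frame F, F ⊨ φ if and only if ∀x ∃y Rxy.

The condition is seriality. The D schema □p → ◇p defines it.

□p → ◇p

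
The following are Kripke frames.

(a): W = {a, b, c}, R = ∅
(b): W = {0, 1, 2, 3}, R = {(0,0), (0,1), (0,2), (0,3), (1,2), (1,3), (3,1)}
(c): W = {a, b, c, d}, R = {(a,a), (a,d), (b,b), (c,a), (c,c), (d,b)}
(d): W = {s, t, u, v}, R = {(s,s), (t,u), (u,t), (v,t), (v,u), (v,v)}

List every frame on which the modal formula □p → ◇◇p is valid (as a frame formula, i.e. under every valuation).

(c)

Frame correspondent (Sahlqvist): ∀x ∃w (xRw ∧ xR²w) — i.e. a generalized confluence (Geach) condition.
(a): fails — at a but no w with aRw and aR²w.
(b): fails — at 1 but no w with 1Rw and 1R²w.
(c): satisfies the condition.
(d): fails — at t but no w with tRw and tR²w.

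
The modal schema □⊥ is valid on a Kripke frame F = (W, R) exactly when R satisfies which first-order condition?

□⊥ is valid iff no world has any successor (otherwise □⊥ fails at any world with one).
Conversely, any frame satisfying ∀x ∀y ¬Rxy validates the schema.
So the correspondent is emptiness of R.

Emptiness of R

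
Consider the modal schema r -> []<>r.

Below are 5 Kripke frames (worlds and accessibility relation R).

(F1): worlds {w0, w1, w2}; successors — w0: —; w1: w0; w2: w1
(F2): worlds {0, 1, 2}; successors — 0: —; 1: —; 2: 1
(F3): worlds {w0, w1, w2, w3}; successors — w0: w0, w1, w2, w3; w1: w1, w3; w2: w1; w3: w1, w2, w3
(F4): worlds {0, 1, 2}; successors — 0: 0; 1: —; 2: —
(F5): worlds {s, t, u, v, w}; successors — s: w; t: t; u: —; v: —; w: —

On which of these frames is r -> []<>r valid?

This is the axiom for symmetry; its first-order frame correspondent is forall x forall y (Rxy -> Ryx).
(F1): fails — Rw1w0 but not Rw0w1.
(F2): fails — R21 but not R12.
(F3): fails — Rw3w2 but not Rw2w3.
(F4): holds.
(F5): fails — Rsw but not Rws.

(F4)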